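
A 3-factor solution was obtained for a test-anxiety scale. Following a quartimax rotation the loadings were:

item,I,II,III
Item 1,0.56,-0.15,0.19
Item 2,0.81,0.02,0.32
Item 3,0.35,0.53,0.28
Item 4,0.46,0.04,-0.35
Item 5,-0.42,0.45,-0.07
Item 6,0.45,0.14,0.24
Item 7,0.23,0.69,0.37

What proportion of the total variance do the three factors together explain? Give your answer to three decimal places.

Communalities: 0.3722, 0.7589, 0.4818, 0.3357, 0.3838, 0.2797, 0.6659; Σh² = 3.2780.
Total variance with 7 standardized items is 7, so the solution explains 3.2780/7 = 0.4683.

0.468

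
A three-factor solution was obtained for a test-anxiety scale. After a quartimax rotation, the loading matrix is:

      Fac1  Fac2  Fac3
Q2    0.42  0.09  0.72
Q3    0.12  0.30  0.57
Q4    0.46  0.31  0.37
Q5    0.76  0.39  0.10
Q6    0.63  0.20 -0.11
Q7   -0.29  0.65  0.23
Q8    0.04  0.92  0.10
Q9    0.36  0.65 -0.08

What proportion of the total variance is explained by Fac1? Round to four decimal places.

0.1990

SS loadings for Fac1 = 0.42² + 0.12² + 0.46² + 0.76² + 0.63² + (-0.29)² + 0.04² + 0.36² = 1.5922
Proportion of variance = 1.5922 / 8 = 0.1990.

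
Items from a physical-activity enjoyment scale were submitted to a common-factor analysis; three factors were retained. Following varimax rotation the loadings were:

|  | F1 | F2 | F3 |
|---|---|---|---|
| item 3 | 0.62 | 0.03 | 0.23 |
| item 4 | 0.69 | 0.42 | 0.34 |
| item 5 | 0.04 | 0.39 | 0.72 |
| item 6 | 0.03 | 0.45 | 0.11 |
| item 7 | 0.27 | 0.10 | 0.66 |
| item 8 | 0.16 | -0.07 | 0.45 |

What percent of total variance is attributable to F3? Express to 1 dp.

SS loadings for F3 = 0.23² + 0.34² + 0.72² + 0.11² + 0.66² + 0.45² = 1.3371
With 6 standardized items, total variance = 6. Proportion = 1.3371/6 = 0.2228 → 22.29%.

22.3%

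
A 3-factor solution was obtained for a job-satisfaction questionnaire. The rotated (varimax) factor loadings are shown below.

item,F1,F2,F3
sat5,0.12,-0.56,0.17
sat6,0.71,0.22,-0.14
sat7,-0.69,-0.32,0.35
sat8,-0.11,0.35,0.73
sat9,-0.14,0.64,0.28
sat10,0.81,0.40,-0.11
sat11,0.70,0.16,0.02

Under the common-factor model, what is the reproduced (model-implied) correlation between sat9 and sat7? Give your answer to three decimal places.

-0.010

r̂ = Σ λ_i·λ_j across factors = (-0.14)(-0.69) + (0.64)(-0.32) + (0.28)(0.35)
  = +0.0966 -0.2048 +0.0980 = -0.0102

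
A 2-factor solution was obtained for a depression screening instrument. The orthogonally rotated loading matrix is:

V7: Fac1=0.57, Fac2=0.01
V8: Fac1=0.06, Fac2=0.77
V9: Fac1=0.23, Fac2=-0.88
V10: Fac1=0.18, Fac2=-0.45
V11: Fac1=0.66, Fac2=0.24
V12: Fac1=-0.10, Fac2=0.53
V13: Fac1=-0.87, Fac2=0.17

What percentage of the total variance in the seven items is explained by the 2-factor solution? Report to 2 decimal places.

50.77%

Communalities: 0.3250, 0.5965, 0.8273, 0.2349, 0.4932, 0.2909, 0.7858; Σh² = 3.5536.
Total variance with 7 standardized items is 7, so the solution explains 3.5536/7 = 0.5077 = 50.77%.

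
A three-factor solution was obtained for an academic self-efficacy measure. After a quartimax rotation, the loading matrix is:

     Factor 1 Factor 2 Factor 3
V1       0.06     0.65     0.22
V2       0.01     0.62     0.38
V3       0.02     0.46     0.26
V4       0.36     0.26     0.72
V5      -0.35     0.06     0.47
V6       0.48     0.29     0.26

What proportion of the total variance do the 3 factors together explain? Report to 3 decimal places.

Communalities: 0.4745, 0.5289, 0.2796, 0.7156, 0.3470, 0.3821; Σh² = 2.7277.
Total variance with 6 standardized items is 6, so the solution explains 2.7277/6 = 0.4546.

0.455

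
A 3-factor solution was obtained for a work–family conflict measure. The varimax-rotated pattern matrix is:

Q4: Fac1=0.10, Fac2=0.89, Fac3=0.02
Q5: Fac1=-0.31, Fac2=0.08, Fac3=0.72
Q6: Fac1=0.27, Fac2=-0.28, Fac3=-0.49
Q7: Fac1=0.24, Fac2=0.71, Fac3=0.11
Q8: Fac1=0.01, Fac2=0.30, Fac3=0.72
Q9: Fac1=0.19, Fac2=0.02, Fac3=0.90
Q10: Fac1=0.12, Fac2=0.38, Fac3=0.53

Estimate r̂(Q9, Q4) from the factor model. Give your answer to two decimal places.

0.05

r̂ = Σ λ_i·λ_j across factors = (0.19)(0.10) + (0.02)(0.89) + (0.90)(0.02)
  = +0.0190 +0.0178 +0.0180 = 0.0548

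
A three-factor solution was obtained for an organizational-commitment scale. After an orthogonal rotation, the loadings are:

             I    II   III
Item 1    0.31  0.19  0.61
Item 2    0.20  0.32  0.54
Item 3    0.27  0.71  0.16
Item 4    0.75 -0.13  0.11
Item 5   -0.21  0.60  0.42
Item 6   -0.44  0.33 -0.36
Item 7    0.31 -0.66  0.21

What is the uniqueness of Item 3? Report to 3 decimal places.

0.397

h² = 0.27² + 0.71² + 0.16² = 0.0729 + 0.5041 + 0.0256 = 0.6026
Uniqueness u² = 1 − h² = 1 − 0.6026 = 0.3974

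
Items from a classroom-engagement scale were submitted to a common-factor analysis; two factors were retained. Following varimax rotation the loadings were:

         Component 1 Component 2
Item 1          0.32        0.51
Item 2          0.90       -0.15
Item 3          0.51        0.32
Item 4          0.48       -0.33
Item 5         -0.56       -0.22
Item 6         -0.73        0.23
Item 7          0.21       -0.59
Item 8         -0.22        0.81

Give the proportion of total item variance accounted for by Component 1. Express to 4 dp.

0.2927

SS loadings for Component 1 = 0.32² + 0.90² + 0.51² + 0.48² + (-0.56)² + (-0.73)² + 0.21² + (-0.22)² = 2.3419
Proportion of variance = 2.3419 / 8 = 0.2927.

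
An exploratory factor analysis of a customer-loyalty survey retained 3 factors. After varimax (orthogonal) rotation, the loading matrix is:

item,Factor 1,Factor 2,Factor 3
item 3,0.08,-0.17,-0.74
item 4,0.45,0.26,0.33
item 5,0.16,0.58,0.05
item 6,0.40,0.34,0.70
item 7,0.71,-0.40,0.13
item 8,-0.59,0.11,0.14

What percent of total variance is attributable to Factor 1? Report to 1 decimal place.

20.8%

SS loadings for Factor 1 = 0.08² + 0.45² + 0.16² + 0.40² + 0.71² + (-0.59)² = 1.2467
With 6 standardized items, total variance = 6. Proportion = 1.2467/6 = 0.2078 → 20.78%.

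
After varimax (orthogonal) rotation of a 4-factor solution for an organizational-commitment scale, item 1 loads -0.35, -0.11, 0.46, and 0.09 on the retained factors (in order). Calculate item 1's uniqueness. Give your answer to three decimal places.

0.646

h² = (-0.35)² + (-0.11)² + 0.46² + 0.09² = 0.1225 + 0.0121 + 0.2116 + 0.0081 = 0.3543
Uniqueness u² = 1 − h² = 1 − 0.3543 = 0.6457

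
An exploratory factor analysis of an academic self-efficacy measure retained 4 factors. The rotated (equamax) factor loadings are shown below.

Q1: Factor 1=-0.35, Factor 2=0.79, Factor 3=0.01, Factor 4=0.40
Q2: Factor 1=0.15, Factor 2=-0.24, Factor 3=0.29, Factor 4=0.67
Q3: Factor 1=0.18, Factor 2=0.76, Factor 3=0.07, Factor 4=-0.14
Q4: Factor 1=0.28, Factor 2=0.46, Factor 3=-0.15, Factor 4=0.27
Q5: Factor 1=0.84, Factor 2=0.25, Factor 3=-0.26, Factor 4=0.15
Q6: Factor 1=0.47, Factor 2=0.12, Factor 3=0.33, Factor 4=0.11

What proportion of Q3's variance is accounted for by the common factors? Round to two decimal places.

0.63

h² = 0.18² + 0.76² + 0.07² + (-0.14)² = 0.0324 + 0.5776 + 0.0049 + 0.0196 = 0.6345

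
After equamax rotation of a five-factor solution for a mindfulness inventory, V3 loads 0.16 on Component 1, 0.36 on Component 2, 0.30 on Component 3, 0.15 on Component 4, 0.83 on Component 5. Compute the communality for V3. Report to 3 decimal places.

h² = 0.16² + 0.36² + 0.30² + 0.15² + 0.83² = 0.0256 + 0.1296 + 0.0900 + 0.0225 + 0.6889 = 0.9566

0.957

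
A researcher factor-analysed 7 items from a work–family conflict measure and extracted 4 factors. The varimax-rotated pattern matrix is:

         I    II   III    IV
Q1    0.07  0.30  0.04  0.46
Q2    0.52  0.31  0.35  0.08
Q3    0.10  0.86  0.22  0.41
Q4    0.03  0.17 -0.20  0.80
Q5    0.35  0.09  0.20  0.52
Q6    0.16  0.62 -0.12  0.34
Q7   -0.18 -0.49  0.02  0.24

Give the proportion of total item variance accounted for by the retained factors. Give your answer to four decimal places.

0.5416

SS loadings by factor: 0.4667, 1.5872, 0.2673, 1.4697; total = 3.7909.
Total variance with 7 standardized items is 7, so the solution explains 3.7909/7 = 0.5416.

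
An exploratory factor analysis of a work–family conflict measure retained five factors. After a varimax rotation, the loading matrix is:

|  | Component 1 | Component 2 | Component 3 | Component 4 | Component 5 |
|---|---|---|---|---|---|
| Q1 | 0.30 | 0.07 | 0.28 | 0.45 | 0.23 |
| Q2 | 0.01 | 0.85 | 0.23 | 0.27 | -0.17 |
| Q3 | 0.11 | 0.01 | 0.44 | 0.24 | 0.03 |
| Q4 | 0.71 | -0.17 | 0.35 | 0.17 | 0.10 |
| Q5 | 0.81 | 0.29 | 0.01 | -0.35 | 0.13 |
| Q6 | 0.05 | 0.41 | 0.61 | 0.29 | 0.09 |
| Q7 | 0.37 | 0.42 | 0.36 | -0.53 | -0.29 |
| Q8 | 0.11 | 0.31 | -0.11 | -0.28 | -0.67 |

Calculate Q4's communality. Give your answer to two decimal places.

0.69

h² = 0.71² + (-0.17)² + 0.35² + 0.17² + 0.10² = 0.5041 + 0.0289 + 0.1225 + 0.0289 + 0.0100 = 0.6944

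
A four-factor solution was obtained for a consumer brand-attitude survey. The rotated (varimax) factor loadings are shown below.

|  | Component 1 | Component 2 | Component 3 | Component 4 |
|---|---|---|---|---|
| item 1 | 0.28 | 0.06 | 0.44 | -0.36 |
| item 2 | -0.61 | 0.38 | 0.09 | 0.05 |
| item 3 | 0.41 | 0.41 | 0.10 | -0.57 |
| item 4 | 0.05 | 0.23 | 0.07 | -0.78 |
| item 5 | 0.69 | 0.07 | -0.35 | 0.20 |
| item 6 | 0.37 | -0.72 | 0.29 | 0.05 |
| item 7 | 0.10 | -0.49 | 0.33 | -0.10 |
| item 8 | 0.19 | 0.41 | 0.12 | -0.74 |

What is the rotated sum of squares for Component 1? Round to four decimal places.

1.2802

SS loadings for Component 1 = 0.28² + (-0.61)² + 0.41² + 0.05² + 0.69² + 0.37² + 0.10² + 0.19² = 0.0784 + 0.3721 + 0.1681 + 0.0025 + 0.4761 + 0.1369 + 0.0100 + 0.0361 = 1.2802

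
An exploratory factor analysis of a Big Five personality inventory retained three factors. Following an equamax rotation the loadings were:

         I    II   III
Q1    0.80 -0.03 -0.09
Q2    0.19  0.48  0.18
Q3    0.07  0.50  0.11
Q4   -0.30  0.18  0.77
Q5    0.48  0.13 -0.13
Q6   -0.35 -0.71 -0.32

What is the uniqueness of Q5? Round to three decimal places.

h² = 0.48² + 0.13² + (-0.13)² = 0.2304 + 0.0169 + 0.0169 = 0.2642
Uniqueness u² = 1 − h² = 1 − 0.2642 = 0.7358

0.736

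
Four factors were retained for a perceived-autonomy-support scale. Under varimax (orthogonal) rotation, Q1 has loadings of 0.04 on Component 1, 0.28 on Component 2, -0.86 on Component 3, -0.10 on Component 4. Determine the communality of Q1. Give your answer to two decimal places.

h² = 0.04² + 0.28² + (-0.86)² + (-0.10)² = 0.0016 + 0.0784 + 0.7396 + 0.0100 = 0.8296

0.83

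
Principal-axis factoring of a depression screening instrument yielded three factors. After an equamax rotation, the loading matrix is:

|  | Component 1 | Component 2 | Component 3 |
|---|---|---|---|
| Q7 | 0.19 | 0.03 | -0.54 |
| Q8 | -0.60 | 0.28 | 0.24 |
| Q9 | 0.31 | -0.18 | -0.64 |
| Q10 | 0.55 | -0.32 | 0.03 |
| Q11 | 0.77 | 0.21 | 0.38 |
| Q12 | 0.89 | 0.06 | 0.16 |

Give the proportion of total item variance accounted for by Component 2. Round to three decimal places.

SS loadings for Component 2 = 0.03² + 0.28² + (-0.18)² + (-0.32)² + 0.21² + 0.06² = 0.2618
Proportion of variance = 0.2618 / 6 = 0.0436.

0.044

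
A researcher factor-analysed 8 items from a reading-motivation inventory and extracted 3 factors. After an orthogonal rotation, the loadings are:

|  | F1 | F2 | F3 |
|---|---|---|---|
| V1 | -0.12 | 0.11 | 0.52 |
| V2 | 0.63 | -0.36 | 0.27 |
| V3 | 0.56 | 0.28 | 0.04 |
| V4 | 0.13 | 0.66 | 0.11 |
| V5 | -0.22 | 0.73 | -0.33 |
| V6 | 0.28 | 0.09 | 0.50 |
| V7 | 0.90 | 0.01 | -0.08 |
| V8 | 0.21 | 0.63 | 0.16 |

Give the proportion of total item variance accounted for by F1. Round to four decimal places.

0.2153

SS loadings for F1 = (-0.12)² + 0.63² + 0.56² + 0.13² + (-0.22)² + 0.28² + 0.90² + 0.21² = 1.7227
Proportion of variance = 1.7227 / 8 = 0.2153.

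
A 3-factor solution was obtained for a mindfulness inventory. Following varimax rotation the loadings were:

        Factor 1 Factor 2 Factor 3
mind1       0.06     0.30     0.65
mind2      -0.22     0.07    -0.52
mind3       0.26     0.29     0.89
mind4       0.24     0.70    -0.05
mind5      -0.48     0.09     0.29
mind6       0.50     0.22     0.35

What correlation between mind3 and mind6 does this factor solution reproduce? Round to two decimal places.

0.51

r̂ = Σ λ_i·λ_j across factors = (0.26)(0.50) + (0.29)(0.22) + (0.89)(0.35)
  = +0.1300 +0.0638 +0.3115 = 0.5053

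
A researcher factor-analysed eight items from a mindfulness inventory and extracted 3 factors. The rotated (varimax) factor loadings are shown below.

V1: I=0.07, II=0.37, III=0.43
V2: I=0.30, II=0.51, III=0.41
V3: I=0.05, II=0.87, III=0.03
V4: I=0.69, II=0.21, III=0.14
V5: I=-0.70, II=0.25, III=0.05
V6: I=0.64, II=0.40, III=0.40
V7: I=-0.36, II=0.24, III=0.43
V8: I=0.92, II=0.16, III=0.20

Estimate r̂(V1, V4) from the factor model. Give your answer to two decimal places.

0.19

r̂ = Σ λ_i·λ_j across factors = (0.07)(0.69) + (0.37)(0.21) + (0.43)(0.14)
  = +0.0483 +0.0777 +0.0602 = 0.1862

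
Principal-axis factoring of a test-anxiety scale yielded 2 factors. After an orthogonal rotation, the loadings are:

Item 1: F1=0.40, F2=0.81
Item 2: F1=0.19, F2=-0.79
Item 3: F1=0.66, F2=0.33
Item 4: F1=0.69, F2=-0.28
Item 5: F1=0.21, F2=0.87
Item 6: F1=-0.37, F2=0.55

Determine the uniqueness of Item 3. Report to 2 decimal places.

h² = 0.66² + 0.33² = 0.4356 + 0.1089 = 0.5445
Uniqueness u² = 1 − h² = 1 − 0.5445 = 0.4555

0.46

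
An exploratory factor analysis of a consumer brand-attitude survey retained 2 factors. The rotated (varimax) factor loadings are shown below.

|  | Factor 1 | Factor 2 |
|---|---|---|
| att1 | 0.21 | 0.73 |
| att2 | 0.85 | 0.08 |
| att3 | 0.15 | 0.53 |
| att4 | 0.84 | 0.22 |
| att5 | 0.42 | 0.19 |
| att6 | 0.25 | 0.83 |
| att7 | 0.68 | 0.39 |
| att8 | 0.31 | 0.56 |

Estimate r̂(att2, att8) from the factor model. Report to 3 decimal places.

r̂ = Σ λ_i·λ_j across factors = (0.85)(0.31) + (0.08)(0.56)
  = +0.2635 +0.0448 = 0.3083

0.308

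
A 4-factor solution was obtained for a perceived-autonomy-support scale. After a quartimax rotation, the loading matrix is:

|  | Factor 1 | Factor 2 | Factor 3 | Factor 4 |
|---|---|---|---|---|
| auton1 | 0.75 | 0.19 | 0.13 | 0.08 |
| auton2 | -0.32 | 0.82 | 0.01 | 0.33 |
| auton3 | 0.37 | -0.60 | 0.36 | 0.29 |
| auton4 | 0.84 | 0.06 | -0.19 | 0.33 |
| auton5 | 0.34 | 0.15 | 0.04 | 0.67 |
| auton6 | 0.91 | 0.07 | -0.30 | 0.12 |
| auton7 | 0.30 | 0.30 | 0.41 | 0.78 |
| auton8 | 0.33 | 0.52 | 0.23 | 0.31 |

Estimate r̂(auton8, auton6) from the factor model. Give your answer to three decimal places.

r̂ = Σ λ_i·λ_j across factors = (0.33)(0.91) + (0.52)(0.07) + (0.23)(-0.30) + (0.31)(0.12)
  = +0.3003 +0.0364 -0.0690 +0.0372 = 0.3049

0.305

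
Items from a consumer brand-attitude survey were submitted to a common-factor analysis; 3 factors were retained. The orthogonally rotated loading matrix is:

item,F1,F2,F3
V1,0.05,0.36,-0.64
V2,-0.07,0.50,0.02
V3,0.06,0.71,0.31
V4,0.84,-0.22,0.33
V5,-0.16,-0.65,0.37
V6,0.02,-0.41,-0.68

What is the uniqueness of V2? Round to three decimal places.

h² = (-0.07)² + 0.50² + 0.02² = 0.0049 + 0.2500 + 0.0004 = 0.2553
Uniqueness u² = 1 − h² = 1 − 0.2553 = 0.7447

0.745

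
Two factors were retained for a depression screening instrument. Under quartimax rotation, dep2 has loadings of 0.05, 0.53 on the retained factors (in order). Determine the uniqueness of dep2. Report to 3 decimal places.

0.717

h² = 0.05² + 0.53² = 0.0025 + 0.2809 = 0.2834
Uniqueness u² = 1 − h² = 1 − 0.2834 = 0.7166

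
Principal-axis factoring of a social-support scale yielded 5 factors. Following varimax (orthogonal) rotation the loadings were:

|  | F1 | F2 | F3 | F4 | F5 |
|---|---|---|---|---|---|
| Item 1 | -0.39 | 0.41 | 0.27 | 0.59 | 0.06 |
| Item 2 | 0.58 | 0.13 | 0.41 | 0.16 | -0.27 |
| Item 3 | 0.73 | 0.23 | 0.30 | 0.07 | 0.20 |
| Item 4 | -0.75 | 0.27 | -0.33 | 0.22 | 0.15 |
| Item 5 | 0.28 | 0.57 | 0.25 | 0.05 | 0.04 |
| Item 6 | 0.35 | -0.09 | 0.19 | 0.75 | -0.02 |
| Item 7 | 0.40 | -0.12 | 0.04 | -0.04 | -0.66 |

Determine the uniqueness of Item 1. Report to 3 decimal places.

0.255

h² = (-0.39)² + 0.41² + 0.27² + 0.59² + 0.06² = 0.1521 + 0.1681 + 0.0729 + 0.3481 + 0.0036 = 0.7448
Uniqueness u² = 1 − h² = 1 − 0.7448 = 0.2552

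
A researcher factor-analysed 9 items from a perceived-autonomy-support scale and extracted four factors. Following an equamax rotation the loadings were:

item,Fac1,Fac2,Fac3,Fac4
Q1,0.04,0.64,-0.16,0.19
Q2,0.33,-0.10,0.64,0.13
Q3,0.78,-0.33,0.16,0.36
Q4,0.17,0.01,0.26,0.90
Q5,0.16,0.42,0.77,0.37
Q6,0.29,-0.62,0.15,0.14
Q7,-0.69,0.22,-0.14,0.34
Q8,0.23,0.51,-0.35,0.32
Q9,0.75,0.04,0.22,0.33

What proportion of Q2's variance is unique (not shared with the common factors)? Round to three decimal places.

0.455

h² = 0.33² + (-0.10)² + 0.64² + 0.13² = 0.1089 + 0.0100 + 0.4096 + 0.0169 = 0.5454
Uniqueness u² = 1 − h² = 1 − 0.5454 = 0.4546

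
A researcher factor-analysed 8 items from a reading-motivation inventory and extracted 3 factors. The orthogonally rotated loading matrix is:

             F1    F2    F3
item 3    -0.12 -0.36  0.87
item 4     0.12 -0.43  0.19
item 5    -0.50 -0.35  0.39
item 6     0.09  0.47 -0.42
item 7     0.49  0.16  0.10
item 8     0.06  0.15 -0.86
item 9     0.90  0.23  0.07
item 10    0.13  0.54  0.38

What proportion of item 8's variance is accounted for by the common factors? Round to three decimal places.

0.766

h² = 0.06² + 0.15² + (-0.86)² = 0.0036 + 0.0225 + 0.7396 = 0.7657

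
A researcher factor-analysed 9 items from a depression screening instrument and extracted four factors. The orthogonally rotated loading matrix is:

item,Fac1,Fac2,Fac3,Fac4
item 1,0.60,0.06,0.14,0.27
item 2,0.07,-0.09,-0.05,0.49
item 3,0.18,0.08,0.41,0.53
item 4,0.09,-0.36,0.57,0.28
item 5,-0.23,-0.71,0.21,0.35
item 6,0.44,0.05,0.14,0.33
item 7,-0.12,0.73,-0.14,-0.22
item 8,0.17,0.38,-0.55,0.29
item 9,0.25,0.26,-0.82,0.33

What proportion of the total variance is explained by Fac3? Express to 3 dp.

SS loadings for Fac3 = 0.14² + (-0.05)² + 0.41² + 0.57² + 0.21² + 0.14² + (-0.14)² + (-0.55)² + (-0.82)² = 1.5733
Proportion of variance = 1.5733 / 9 = 0.1748.

0.175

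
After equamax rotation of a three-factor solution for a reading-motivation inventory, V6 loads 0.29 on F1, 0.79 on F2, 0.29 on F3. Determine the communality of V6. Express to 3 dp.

h² = 0.29² + 0.79² + 0.29² = 0.0841 + 0.6241 + 0.0841 = 0.7923

0.792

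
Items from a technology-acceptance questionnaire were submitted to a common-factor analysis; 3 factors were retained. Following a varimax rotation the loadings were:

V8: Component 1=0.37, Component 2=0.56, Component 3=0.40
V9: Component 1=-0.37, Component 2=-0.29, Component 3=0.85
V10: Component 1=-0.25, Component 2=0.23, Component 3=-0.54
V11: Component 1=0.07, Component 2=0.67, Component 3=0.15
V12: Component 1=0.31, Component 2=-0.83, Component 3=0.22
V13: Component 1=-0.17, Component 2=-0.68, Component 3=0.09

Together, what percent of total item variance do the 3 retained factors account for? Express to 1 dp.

Communalities: 0.6105, 0.9435, 0.4070, 0.4763, 0.8334, 0.4994; Σh² = 3.7701.
Total variance with 6 standardized items is 6, so the solution explains 3.7701/6 = 0.6284 = 62.84%.

62.8%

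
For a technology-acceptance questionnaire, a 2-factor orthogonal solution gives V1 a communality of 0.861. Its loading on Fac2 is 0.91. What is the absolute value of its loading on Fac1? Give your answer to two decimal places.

0.18

Under orthogonal rotation h² = Σλ², so λ_Fac1² = h² − (0.8281) = 0.861 − 0.8281 = 0.0329.
|λ| = √0.0329 = 0.1814.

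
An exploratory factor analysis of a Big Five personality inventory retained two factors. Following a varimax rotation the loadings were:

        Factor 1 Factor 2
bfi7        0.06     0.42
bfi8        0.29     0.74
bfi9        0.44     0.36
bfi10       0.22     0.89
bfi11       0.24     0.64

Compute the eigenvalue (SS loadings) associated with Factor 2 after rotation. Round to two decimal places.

SS loadings for Factor 2 = 0.42² + 0.74² + 0.36² + 0.89² + 0.64² = 0.1764 + 0.5476 + 0.1296 + 0.7921 + 0.4096 = 2.0553

2.06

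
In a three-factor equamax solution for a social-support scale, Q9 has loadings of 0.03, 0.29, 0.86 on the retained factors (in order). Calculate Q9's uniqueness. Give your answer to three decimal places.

h² = 0.03² + 0.29² + 0.86² = 0.0009 + 0.0841 + 0.7396 = 0.8246
Uniqueness u² = 1 − h² = 1 − 0.8246 = 0.1754

0.175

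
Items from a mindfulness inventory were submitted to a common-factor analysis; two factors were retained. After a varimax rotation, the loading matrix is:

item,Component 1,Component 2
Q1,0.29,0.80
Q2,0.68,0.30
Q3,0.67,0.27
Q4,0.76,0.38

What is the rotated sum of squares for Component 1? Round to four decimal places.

1.5730

SS loadings for Component 1 = 0.29² + 0.68² + 0.67² + 0.76² = 0.0841 + 0.4624 + 0.4489 + 0.5776 = 1.5730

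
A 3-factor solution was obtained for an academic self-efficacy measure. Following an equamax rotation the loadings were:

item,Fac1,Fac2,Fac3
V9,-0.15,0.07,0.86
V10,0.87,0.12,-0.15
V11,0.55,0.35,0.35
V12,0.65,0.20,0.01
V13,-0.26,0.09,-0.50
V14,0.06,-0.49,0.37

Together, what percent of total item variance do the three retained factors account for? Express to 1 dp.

54.6%

SS loadings by factor: 1.5756, 0.4300, 1.2716; total = 3.2772.
Total variance with 6 standardized items is 6, so the solution explains 3.2772/6 = 0.5462 = 54.62%.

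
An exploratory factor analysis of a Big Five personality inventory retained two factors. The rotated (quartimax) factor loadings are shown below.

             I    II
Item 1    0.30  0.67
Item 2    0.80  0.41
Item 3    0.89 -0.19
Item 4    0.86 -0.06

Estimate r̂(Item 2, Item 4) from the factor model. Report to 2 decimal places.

r̂ = Σ λ_i·λ_j across factors = (0.80)(0.86) + (0.41)(-0.06)
  = +0.6880 -0.0246 = 0.6634

0.66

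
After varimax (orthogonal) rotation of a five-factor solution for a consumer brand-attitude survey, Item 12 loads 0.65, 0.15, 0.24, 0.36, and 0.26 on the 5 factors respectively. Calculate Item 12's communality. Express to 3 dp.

0.700

h² = 0.65² + 0.15² + 0.24² + 0.36² + 0.26² = 0.4225 + 0.0225 + 0.0576 + 0.1296 + 0.0676 = 0.6998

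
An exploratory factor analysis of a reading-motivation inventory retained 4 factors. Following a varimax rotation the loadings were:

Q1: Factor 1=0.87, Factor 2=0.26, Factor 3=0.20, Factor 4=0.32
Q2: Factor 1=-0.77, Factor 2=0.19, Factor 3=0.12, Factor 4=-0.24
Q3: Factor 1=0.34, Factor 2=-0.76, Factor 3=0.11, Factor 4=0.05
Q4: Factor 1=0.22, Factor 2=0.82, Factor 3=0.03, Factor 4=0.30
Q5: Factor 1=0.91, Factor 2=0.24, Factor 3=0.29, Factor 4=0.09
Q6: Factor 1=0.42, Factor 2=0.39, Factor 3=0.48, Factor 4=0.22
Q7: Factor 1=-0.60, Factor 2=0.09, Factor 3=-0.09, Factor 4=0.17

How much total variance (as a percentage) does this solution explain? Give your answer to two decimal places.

SS loadings by factor: 2.8783, 1.5715, 0.3900, 0.3379; total = 5.1777.
Total variance with 7 standardized items is 7, so the solution explains 5.1777/7 = 0.7397 = 73.97%.

73.97%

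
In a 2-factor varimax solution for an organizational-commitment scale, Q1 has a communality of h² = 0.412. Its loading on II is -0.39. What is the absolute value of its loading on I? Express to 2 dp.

0.51

Under orthogonal rotation h² = Σλ², so λ_I² = h² − (0.1521) = 0.412 − 0.1521 = 0.2599.
|λ| = √0.2599 = 0.5098.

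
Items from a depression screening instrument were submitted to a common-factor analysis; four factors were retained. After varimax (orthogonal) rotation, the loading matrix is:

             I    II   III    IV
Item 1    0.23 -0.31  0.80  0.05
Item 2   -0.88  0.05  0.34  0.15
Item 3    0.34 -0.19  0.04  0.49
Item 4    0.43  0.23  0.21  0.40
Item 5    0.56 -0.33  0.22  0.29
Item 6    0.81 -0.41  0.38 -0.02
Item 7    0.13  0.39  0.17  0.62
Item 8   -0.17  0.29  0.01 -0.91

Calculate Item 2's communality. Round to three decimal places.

0.915

h² = (-0.88)² + 0.05² + 0.34² + 0.15² = 0.7744 + 0.0025 + 0.1156 + 0.0225 = 0.9150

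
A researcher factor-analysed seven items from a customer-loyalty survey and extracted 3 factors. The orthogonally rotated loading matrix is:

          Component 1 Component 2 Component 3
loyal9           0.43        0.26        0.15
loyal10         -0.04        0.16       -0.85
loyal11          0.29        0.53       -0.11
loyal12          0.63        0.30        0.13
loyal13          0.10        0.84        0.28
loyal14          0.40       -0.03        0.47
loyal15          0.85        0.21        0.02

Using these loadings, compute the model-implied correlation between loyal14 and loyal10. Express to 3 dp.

-0.420

r̂ = Σ λ_i·λ_j across factors = (0.40)(-0.04) + (-0.03)(0.16) + (0.47)(-0.85)
  = -0.0160 -0.0048 -0.3995 = -0.4203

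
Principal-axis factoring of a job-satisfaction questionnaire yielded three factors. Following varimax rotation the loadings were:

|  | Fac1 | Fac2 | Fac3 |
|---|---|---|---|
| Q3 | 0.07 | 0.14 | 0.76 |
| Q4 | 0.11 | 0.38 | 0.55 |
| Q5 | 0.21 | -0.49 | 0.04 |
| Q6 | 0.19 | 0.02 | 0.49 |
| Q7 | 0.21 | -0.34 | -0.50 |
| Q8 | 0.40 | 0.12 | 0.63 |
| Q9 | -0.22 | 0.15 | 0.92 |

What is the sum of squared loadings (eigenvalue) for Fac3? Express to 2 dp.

SS loadings for Fac3 = 0.76² + 0.55² + 0.04² + 0.49² + (-0.50)² + 0.63² + 0.92² = 0.5776 + 0.3025 + 0.0016 + 0.2401 + 0.2500 + 0.3969 + 0.8464 = 2.6151

2.62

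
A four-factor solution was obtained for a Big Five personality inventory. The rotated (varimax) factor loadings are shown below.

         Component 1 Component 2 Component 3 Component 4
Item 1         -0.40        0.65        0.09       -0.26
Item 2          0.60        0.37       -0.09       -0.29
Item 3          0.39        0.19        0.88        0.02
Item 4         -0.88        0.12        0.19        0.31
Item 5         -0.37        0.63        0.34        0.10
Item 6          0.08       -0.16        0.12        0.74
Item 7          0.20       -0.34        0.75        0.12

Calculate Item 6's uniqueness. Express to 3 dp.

0.406

h² = 0.08² + (-0.16)² + 0.12² + 0.74² = 0.0064 + 0.0256 + 0.0144 + 0.5476 = 0.5940
Uniqueness u² = 1 − h² = 1 − 0.5940 = 0.4060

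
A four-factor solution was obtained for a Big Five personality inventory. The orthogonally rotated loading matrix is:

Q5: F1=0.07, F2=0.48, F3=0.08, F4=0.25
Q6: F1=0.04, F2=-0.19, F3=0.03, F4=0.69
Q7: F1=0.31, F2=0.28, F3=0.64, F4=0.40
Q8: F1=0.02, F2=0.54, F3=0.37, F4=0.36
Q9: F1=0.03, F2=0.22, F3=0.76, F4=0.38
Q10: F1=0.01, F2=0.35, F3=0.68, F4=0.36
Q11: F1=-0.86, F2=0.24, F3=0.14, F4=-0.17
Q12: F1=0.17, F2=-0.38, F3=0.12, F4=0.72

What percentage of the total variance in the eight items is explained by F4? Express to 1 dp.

20.6%

SS loadings for F4 = 0.25² + 0.69² + 0.40² + 0.36² + 0.38² + 0.36² + (-0.17)² + 0.72² = 1.6495
With 8 standardized items, total variance = 8. Proportion = 1.6495/8 = 0.2062 → 20.62%.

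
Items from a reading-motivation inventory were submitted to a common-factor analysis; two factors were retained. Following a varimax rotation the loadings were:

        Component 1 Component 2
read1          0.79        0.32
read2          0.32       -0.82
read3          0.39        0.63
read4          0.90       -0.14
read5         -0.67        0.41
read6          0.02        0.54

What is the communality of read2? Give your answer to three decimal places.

h² = 0.32² + (-0.82)² = 0.1024 + 0.6724 = 0.7748

0.775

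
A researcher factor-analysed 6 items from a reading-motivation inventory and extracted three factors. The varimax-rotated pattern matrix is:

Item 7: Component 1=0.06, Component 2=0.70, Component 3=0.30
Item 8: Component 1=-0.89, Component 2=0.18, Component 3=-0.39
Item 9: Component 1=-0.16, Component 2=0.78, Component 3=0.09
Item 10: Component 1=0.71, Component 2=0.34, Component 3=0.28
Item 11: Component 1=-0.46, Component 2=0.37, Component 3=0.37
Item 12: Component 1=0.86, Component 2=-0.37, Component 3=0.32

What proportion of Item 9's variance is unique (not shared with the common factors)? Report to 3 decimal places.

0.358

h² = (-0.16)² + 0.78² + 0.09² = 0.0256 + 0.6084 + 0.0081 = 0.6421
Uniqueness u² = 1 − h² = 1 − 0.6421 = 0.3579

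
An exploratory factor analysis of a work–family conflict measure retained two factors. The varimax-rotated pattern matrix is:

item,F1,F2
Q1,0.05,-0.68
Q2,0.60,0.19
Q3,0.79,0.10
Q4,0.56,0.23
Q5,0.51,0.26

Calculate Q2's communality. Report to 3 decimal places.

h² = 0.60² + 0.19² = 0.3600 + 0.0361 = 0.3961

0.396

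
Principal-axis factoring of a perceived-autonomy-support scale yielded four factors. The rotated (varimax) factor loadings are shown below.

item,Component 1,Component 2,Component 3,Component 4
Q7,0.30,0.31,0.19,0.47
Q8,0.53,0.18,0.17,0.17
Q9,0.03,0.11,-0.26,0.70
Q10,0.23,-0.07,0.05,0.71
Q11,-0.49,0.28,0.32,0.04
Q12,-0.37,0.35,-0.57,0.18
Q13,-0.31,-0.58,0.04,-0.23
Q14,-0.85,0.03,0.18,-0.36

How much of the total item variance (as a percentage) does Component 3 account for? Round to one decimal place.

SS loadings for Component 3 = 0.19² + 0.17² + (-0.26)² + 0.05² + 0.32² + (-0.57)² + 0.04² + 0.18² = 0.5964
With 8 standardized items, total variance = 8. Proportion = 0.5964/8 = 0.0745 → 7.45%.

7.5%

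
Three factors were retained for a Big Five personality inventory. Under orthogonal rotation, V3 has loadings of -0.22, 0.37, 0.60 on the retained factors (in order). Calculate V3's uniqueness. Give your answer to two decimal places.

h² = (-0.22)² + 0.37² + 0.60² = 0.0484 + 0.1369 + 0.3600 = 0.5453
Uniqueness u² = 1 − h² = 1 − 0.5453 = 0.4547

0.45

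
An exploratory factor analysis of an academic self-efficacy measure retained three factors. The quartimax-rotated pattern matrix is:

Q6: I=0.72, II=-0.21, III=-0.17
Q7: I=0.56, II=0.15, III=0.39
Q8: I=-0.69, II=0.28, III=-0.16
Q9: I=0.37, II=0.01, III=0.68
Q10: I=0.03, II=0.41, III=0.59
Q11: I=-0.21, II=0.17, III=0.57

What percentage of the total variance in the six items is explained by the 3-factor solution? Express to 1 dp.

Communalities: 0.5914, 0.4882, 0.5801, 0.5994, 0.5171, 0.3979; Σh² = 3.1741.
Total variance with 6 standardized items is 6, so the solution explains 3.1741/6 = 0.5290 = 52.90%.

52.9%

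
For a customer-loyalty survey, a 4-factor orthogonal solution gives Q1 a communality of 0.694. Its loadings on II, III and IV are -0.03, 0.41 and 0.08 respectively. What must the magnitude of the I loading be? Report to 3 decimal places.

Under orthogonal rotation h² = Σλ², so λ_I² = h² − (0.1754) = 0.694 − 0.1754 = 0.5186.
|λ| = √0.5186 = 0.7201.

0.720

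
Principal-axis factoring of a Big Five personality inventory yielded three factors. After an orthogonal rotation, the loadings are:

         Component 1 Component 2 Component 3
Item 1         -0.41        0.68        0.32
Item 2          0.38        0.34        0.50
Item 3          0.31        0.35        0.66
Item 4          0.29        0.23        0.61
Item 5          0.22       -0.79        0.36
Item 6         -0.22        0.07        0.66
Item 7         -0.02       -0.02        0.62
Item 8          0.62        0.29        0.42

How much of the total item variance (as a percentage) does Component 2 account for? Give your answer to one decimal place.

SS loadings for Component 2 = 0.68² + 0.34² + 0.35² + 0.23² + (-0.79)² + 0.07² + (-0.02)² + 0.29² = 1.4669
With 8 standardized items, total variance = 8. Proportion = 1.4669/8 = 0.1834 → 18.34%.

18.3%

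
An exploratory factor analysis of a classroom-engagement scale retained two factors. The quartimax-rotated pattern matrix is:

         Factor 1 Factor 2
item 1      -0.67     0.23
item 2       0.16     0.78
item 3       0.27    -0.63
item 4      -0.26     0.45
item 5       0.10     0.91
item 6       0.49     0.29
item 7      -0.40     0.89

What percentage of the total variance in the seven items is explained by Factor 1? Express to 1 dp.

14.6%

SS loadings for Factor 1 = (-0.67)² + 0.16² + 0.27² + (-0.26)² + 0.10² + 0.49² + (-0.40)² = 1.0251
With 7 standardized items, total variance = 7. Proportion = 1.0251/7 = 0.1464 → 14.64%.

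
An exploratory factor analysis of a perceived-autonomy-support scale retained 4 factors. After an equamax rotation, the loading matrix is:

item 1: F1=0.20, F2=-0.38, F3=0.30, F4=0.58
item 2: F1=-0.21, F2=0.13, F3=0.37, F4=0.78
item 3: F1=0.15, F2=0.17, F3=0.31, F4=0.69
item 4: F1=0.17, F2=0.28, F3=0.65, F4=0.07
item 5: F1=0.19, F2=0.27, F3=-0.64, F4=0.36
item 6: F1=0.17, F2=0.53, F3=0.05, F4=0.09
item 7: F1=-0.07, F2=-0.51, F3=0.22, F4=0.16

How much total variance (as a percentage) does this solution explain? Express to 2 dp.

55.47%

Communalities: 0.6108, 0.8063, 0.6236, 0.5347, 0.6482, 0.3204, 0.3390; Σh² = 3.8830.
Total variance with 7 standardized items is 7, so the solution explains 3.8830/7 = 0.5547 = 55.47%.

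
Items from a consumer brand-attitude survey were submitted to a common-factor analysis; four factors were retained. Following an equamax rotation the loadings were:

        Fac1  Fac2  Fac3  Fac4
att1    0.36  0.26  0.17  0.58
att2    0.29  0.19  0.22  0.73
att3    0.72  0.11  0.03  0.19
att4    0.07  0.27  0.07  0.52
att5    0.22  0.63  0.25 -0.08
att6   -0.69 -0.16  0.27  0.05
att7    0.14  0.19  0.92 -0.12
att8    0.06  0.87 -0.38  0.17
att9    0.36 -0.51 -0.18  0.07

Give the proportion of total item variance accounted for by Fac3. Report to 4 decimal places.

SS loadings for Fac3 = 0.17² + 0.22² + 0.03² + 0.07² + 0.25² + 0.27² + 0.92² + (-0.38)² + (-0.18)² = 1.2417
Proportion of variance = 1.2417 / 9 = 0.1380.

0.1380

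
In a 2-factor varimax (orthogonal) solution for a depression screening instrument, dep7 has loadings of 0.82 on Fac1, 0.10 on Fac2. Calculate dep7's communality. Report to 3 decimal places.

0.682

h² = 0.82² + 0.10² = 0.6724 + 0.0100 = 0.6824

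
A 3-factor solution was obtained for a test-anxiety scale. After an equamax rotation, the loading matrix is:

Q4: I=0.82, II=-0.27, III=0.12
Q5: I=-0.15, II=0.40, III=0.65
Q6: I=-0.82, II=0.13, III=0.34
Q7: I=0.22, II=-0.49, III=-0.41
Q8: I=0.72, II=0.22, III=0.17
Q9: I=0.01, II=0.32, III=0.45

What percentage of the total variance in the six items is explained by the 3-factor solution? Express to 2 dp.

SS loadings by factor: 1.9342, 0.6407, 0.9520; total = 3.5269.
Total variance with 6 standardized items is 6, so the solution explains 3.5269/6 = 0.5878 = 58.78%.

58.78%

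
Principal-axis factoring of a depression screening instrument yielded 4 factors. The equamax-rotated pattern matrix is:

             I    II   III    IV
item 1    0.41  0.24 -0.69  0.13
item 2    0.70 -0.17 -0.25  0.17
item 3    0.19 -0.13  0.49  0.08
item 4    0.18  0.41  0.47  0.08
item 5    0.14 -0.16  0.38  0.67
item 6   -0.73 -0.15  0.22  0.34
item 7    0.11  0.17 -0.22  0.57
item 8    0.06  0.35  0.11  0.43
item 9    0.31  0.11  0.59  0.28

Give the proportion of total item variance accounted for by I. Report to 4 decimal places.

SS loadings for I = 0.41² + 0.70² + 0.19² + 0.18² + 0.14² + (-0.73)² + 0.11² + 0.06² + 0.31² = 1.3909
Proportion of variance = 1.3909 / 9 = 0.1545.

0.1545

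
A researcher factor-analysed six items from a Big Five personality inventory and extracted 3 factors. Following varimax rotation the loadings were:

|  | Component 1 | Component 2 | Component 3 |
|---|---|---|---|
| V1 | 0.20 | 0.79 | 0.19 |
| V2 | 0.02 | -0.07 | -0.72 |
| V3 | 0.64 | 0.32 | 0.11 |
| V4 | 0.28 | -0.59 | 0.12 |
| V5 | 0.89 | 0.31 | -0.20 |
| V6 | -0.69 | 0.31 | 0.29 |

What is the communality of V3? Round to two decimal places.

0.52

h² = 0.64² + 0.32² + 0.11² = 0.4096 + 0.1024 + 0.0121 = 0.5241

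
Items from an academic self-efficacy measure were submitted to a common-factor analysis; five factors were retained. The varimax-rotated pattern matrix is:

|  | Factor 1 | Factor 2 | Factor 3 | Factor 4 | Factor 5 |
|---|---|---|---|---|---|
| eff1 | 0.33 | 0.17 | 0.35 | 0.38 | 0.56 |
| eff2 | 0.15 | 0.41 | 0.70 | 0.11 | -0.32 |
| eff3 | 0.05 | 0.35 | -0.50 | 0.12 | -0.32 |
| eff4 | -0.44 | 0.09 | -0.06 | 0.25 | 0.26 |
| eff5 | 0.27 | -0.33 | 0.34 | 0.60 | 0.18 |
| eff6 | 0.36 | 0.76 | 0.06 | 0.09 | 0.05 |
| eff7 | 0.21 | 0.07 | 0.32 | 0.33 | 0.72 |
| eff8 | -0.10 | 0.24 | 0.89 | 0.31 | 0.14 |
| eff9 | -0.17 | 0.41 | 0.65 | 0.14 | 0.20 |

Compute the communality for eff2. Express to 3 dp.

0.795

h² = 0.15² + 0.41² + 0.70² + 0.11² + (-0.32)² = 0.0225 + 0.1681 + 0.4900 + 0.0121 + 0.1024 = 0.7951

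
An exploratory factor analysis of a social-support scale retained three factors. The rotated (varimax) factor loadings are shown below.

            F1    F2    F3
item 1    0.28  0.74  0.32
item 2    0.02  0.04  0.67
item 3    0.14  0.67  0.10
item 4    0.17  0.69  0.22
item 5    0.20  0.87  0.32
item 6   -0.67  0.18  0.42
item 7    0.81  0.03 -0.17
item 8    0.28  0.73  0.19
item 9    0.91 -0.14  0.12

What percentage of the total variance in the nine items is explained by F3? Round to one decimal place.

10.8%

SS loadings for F3 = 0.32² + 0.67² + 0.10² + 0.22² + 0.32² + 0.42² + (-0.17)² + 0.19² + 0.12² = 0.9679
With 9 standardized items, total variance = 9. Proportion = 0.9679/9 = 0.1075 → 10.75%.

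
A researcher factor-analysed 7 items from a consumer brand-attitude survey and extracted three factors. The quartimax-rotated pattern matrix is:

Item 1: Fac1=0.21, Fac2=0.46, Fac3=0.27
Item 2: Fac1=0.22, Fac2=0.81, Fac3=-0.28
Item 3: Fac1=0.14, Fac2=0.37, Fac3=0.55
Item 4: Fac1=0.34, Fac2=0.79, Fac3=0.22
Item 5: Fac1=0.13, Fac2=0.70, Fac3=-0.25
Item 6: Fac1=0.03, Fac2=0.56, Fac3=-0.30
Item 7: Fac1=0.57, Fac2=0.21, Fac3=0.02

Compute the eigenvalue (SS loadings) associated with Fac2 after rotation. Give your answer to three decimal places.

SS loadings for Fac2 = 0.46² + 0.81² + 0.37² + 0.79² + 0.70² + 0.56² + 0.21² = 0.2116 + 0.6561 + 0.1369 + 0.6241 + 0.4900 + 0.3136 + 0.0441 = 2.4764

2.476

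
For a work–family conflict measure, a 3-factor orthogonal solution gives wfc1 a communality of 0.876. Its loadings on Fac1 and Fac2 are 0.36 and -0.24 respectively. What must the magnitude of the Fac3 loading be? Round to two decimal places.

Under orthogonal rotation h² = Σλ², so λ_Fac3² = h² − (0.1872) = 0.876 − 0.1872 = 0.6888.
|λ| = √0.6888 = 0.8299.

0.83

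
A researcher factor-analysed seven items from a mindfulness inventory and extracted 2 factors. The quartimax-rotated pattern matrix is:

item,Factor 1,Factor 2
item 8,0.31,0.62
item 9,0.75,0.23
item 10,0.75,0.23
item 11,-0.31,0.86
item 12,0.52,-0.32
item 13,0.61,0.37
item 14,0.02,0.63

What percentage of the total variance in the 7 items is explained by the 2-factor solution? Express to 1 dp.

54.7%

SS loadings by factor: 1.9601, 1.8660; total = 3.8261.
Total variance with 7 standardized items is 7, so the solution explains 3.8261/7 = 0.5466 = 54.66%.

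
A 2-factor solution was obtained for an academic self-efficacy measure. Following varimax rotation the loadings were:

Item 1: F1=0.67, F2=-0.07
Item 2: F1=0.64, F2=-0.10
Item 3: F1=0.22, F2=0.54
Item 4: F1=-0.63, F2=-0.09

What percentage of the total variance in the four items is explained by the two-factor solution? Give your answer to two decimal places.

40.46%

Communalities: 0.4538, 0.4196, 0.3400, 0.4050; Σh² = 1.6184.
Total variance with 4 standardized items is 4, so the solution explains 1.6184/4 = 0.4046 = 40.46%.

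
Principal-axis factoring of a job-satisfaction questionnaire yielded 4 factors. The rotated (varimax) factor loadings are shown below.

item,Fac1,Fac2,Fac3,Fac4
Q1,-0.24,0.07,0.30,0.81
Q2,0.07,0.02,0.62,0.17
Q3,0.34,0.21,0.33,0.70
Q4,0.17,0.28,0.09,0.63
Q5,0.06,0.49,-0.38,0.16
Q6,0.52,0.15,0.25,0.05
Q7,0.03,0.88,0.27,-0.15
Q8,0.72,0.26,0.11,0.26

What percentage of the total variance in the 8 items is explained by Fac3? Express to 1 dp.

SS loadings for Fac3 = 0.30² + 0.62² + 0.33² + 0.09² + (-0.38)² + 0.25² + 0.27² + 0.11² = 0.8833
With 8 standardized items, total variance = 8. Proportion = 0.8833/8 = 0.1104 → 11.04%.

11.0%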